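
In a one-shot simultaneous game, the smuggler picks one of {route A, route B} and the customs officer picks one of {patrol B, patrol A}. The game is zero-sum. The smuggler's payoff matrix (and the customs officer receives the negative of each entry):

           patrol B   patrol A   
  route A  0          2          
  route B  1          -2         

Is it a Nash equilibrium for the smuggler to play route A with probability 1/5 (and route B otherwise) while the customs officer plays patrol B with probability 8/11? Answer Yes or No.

No

Given the smuggler's mix p = 1/5, the customs officer's payoff from patrol B is -4/5 but from patrol A is 6/5. The customs officer strictly prefers patrol A, so the customs officer would not mix.
So the proposed profile is not a Nash equilibrium.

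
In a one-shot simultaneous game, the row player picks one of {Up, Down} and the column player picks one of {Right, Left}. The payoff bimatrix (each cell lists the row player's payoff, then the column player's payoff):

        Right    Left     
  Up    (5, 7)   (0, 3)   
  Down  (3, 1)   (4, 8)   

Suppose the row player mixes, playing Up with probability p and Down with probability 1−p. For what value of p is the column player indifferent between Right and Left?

p = 7/11

For the column player to be willing to mix, the column player must be indifferent between Right and Left, which pins down the row player's mix.
  the column player's payoff to Right: p·7 + (1−p)·1 = 6p + 1
  the column player's payoff to Left: p·3 + (1−p)·8 = -5p + 8
  6p + 1 = -5p + 8  ⇒  11p = 7  ⇒  p = 7/11.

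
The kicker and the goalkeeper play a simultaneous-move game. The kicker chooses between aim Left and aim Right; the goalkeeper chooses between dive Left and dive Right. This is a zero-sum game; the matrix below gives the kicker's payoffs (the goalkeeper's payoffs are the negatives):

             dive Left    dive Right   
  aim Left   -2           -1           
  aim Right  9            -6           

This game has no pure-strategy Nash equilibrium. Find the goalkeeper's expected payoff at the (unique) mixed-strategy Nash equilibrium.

Set the goalkeeper's expected payoff from dive Left equal to that from dive Right:
  the goalkeeper's payoff from dive Left: p·2 + (1−p)·(-9) = 11p - 9
  the goalkeeper's payoff from dive Right: p·1 + (1−p)·6 = -5p + 6
  11p - 9 = -5p + 6  ⇒  16p = 15  ⇒  p = 15/16.
At equilibrium the goalkeeper is indifferent across columns, so the goalkeeper's payoff equals the payoff from dive Left: (15/16)·2 + (1/16)·(-9) = 21/16.

21/16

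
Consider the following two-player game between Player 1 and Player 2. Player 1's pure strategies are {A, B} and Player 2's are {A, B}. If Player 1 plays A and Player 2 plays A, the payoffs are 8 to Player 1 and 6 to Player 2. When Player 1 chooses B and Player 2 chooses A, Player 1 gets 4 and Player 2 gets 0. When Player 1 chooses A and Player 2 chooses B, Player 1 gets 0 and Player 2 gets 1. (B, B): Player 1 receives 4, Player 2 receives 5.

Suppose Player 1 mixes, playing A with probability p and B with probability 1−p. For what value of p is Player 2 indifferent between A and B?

p = 1/2

In a mixed equilibrium Player 2 is indifferent between A and B; this condition fixes p.
  Player 2's payoff from A: p·6 + (1−p)·0 = 6p
  Player 2's payoff from B: p·1 + (1−p)·5 = -4p + 5
  6p = -4p + 5  ⇒  10p = 5  ⇒  p = 1/2.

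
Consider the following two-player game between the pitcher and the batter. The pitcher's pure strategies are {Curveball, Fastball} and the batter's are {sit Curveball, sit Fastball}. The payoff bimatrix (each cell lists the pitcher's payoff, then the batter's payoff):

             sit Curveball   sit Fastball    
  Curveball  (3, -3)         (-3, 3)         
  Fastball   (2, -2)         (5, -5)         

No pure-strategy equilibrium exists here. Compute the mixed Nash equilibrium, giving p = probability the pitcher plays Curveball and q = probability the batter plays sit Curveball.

p = 1/3, q = 8/9

The batter's indifference between sit Curveball and sit Fastball determines the pitcher's mixing probability p:
  the batter's expected payoff from sit Curveball: p·(-3) + (1−p)·(-2) = -p - 2
  the batter's expected payoff from sit Fastball: p·3 + (1−p)·(-5) = 8p - 5
  -p - 2 = 8p - 5  ⇒  -9p = -3  ⇒  p = 1/3.
For the pitcher to be willing to mix, the pitcher must be indifferent between Curveball and Fastball, which pins down the batter's mix.
  the pitcher's payoff from Curveball: q·3 + (1−q)·(-3) = 6q - 3
  the pitcher's payoff from Fastball: q·2 + (1−q)·5 = -3q + 5
  6q - 3 = -3q + 5  ⇒  9q = 8  ⇒  q = 8/9.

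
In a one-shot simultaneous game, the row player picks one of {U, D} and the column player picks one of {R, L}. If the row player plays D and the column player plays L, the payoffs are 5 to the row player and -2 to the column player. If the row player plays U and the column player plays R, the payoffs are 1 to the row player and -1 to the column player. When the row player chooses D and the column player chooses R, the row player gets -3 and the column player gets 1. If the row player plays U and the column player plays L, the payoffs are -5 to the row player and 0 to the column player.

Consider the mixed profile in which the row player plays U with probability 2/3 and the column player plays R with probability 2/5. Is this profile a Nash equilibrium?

No

Given the row player's mix p = 2/3, the column player's payoff from R is -1/3 but from L is -2/3. The column player strictly prefers R, so the column player would not mix.
So the proposed profile is not a Nash equilibrium.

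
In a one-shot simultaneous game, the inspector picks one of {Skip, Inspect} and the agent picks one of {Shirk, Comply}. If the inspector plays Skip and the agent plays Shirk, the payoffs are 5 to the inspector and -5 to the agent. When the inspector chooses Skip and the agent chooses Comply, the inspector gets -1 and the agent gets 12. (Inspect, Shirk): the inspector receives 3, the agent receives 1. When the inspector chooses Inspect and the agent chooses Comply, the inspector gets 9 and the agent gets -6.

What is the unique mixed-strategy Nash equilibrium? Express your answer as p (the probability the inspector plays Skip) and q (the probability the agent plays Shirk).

In a mixed equilibrium the agent is indifferent between Shirk and Comply; this condition fixes p.
  the agent's payoff to Shirk: p·(-5) + (1−p)·1 = -6p + 1
  the agent's payoff to Comply: p·12 + (1−p)·(-6) = 18p - 6
  -6p + 1 = 18p - 6  ⇒  -24p = -7  ⇒  p = 7/24.
In a mixed equilibrium the inspector is indifferent between Skip and Inspect; this condition fixes q.
  the inspector's payoff from Skip: q·5 + (1−q)·(-1) = 6q - 1
  the inspector's payoff from Inspect: q·3 + (1−q)·9 = -6q + 9
  6q - 1 = -6q + 9  ⇒  12q = 10  ⇒  q = 5/6.

p = 7/24, q = 5/6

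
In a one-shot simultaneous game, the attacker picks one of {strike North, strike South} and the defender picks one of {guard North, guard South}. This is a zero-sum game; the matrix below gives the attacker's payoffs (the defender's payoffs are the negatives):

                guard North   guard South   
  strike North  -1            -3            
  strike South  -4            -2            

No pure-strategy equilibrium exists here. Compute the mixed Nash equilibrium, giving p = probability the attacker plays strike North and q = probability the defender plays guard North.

p = 1/2, q = 1/4

Set the defender's expected payoff from guard North equal to that from guard South:
  the defender's payoff to guard North: p·1 + (1−p)·4 = -3p + 4
  the defender's payoff to guard South: p·3 + (1−p)·2 = p + 2
  -3p + 4 = p + 2  ⇒  -4p = -2  ⇒  p = 1/2.
The attacker's indifference between strike North and strike South determines the defender's mixing probability q:
  the attacker's payoff to strike North: q·(-1) + (1−q)·(-3) = 2q - 3
  the attacker's payoff to strike South: q·(-4) + (1−q)·(-2) = -2q - 2
  2q - 3 = -2q - 2  ⇒  4q = 1  ⇒  q = 1/4.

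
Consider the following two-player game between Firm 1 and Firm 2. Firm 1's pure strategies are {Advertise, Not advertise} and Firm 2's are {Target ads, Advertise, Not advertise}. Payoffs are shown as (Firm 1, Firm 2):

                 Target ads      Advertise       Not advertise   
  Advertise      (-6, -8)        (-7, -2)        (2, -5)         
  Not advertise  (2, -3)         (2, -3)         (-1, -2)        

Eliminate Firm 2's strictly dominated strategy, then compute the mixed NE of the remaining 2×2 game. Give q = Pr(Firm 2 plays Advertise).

Firm 2's strategy Target ads is strictly dominated by Not advertise: -5 > -8 and -2 > -3. Eliminate Target ads.
Set Firm 1's expected payoff from Advertise equal to that from Not advertise:
  Firm 1's payoff from Advertise: q·(-7) + (1−q)·2 = -9q + 2
  Firm 1's payoff from Not advertise: q·2 + (1−q)·(-1) = 3q - 1
  -9q + 2 = 3q - 1  ⇒  -12q = -3  ⇒  q = 1/4.

q = 1/4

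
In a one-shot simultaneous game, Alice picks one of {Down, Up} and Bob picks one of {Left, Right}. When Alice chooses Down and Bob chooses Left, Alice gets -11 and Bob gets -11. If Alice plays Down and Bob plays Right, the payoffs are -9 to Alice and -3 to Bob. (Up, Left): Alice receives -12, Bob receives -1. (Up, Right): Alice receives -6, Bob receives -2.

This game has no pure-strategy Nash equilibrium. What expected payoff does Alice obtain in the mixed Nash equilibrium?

For Alice to be willing to mix, Alice must be indifferent between Down and Up, which pins down Bob's mix.
  Alice's payoff from Down: q·(-11) + (1−q)·(-9) = -2q - 9
  Alice's payoff from Up: q·(-12) + (1−q)·(-6) = -6q - 6
  -2q - 9 = -6q - 6  ⇒  4q = 3  ⇒  q = 3/4.
At equilibrium Alice is indifferent across rows, so Alice's payoff equals the payoff from Down: (3/4)·(-11) + (1/4)·(-9) = -21/2.

-21/2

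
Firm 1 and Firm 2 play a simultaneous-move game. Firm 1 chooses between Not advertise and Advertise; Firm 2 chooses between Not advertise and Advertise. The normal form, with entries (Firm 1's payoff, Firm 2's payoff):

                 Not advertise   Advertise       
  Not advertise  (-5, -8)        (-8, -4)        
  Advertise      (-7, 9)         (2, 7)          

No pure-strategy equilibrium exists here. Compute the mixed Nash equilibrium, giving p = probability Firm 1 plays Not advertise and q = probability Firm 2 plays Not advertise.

p = 1/3, q = 5/6

In a mixed equilibrium Firm 2 is indifferent between Not advertise and Advertise; this condition fixes p.
  Firm 2's payoff to Not advertise: p·(-8) + (1−p)·9 = -17p + 9
  Firm 2's payoff to Advertise: p·(-4) + (1−p)·7 = -11p + 7
  -17p + 9 = -11p + 7  ⇒  -6p = -2  ⇒  p = 1/3.
Firm 2's mix must leave Firm 1 indifferent between Not advertise and Advertise.
  Firm 1's payoff from Not advertise: q·(-5) + (1−q)·(-8) = 3q - 8
  Firm 1's payoff from Advertise: q·(-7) + (1−q)·2 = -9q + 2
  3q - 8 = -9q + 2  ⇒  12q = 10  ⇒  q = 5/6.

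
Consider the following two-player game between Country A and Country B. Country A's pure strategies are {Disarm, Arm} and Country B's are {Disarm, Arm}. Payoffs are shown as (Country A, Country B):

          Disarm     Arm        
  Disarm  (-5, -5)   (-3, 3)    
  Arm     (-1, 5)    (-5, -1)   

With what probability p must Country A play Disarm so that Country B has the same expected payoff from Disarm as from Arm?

For Country B to be willing to mix, Country B must be indifferent between Disarm and Arm, which pins down Country A's mix.
  Country B's payoff to Disarm: p·(-5) + (1−p)·5 = -10p + 5
  Country B's payoff to Arm: p·3 + (1−p)·(-1) = 4p - 1
  -10p + 5 = 4p - 1  ⇒  -14p = -6  ⇒  p = 3/7.

p = 3/7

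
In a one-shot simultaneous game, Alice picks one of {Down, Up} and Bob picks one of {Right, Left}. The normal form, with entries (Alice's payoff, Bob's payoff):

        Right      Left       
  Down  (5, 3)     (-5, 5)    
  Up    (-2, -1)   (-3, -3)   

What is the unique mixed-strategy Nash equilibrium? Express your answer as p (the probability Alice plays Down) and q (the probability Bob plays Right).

p = 1/2, q = 2/9

Set Bob's expected payoff from Right equal to that from Left:
  Bob's payoff from Right: p·3 + (1−p)·(-1) = 4p - 1
  Bob's payoff from Left: p·5 + (1−p)·(-3) = 8p - 3
  4p - 1 = 8p - 3  ⇒  -4p = -2  ⇒  p = 1/2.
Alice's indifference between Down and Up determines Bob's mixing probability q:
  Alice's payoff to Down: q·5 + (1−q)·(-5) = 10q - 5
  Alice's payoff to Up: q·(-2) + (1−q)·(-3) = q - 3
  10q - 5 = q - 3  ⇒  9q = 2  ⇒  q = 2/9.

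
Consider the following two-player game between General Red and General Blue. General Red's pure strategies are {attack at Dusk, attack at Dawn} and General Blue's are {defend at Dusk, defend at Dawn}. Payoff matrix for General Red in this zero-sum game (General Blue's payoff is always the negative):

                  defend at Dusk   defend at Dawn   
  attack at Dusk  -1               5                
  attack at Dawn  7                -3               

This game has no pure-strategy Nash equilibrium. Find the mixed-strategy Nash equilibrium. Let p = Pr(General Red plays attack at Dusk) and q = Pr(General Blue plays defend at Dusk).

p = 5/8, q = 1/2

For General Blue to be willing to mix, General Blue must be indifferent between defend at Dusk and defend at Dawn, which pins down General Red's mix.
  General Blue's expected payoff from defend at Dusk: p·1 + (1−p)·(-7) = 8p - 7
  General Blue's expected payoff from defend at Dawn: p·(-5) + (1−p)·3 = -8p + 3
  8p - 7 = -8p + 3  ⇒  16p = 10  ⇒  p = 5/8.
Set General Red's expected payoff from attack at Dusk equal to that from attack at Dawn:
  General Red's payoff from attack at Dusk: q·(-1) + (1−q)·5 = -6q + 5
  General Red's payoff from attack at Dawn: q·7 + (1−q)·(-3) = 10q - 3
  -6q + 5 = 10q - 3  ⇒  -16q = -8  ⇒  q = 1/2.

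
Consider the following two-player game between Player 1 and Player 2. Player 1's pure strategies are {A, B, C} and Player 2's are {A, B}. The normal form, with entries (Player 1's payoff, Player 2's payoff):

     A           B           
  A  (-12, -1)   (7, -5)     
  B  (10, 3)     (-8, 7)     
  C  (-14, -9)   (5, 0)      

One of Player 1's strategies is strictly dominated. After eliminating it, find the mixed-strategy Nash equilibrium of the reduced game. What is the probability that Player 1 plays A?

p = 1/2

Player 1's strategy C is strictly dominated by A: -12 > -14 and 7 > 5. Eliminate C.
Player 2's indifference between A and B determines Player 1's mixing probability p:
  Player 2's expected payoff from A: p·(-1) + (1−p)·3 = -4p + 3
  Player 2's expected payoff from B: p·(-5) + (1−p)·7 = -12p + 7
  -4p + 3 = -12p + 7  ⇒  8p = 4  ⇒  p = 1/2.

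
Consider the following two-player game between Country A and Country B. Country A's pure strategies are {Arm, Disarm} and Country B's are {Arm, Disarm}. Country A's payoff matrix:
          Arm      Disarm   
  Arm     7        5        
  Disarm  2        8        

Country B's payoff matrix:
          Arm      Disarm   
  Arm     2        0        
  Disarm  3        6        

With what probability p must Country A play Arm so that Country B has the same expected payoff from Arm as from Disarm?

In a mixed equilibrium Country B is indifferent between Arm and Disarm; this condition fixes p.
  Country B's expected payoff from Arm: p·2 + (1−p)·3 = -p + 3
  Country B's expected payoff from Disarm: p·0 + (1−p)·6 = -6p + 6
  -p + 3 = -6p + 6  ⇒  5p = 3  ⇒  p = 3/5.

p = 3/5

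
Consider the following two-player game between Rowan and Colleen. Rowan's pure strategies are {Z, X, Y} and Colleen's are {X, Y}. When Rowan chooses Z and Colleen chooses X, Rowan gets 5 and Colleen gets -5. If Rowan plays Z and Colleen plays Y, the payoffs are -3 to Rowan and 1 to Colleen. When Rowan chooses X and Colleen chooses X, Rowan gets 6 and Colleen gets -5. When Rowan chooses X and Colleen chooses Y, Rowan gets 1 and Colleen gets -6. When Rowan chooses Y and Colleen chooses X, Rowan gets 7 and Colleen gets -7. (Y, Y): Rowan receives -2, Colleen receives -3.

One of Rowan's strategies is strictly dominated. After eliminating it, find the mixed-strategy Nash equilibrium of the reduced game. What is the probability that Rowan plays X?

Rowan's strategy Z is strictly dominated by Y: 7 > 5 and -2 > -3. Eliminate Z.
Rowan's mix must leave Colleen indifferent between X and Y.
  Colleen's expected payoff from X: p·(-5) + (1−p)·(-7) = 2p - 7
  Colleen's expected payoff from Y: p·(-6) + (1−p)·(-3) = -3p - 3
  2p - 7 = -3p - 3  ⇒  5p = 4  ⇒  p = 4/5.

p = 4/5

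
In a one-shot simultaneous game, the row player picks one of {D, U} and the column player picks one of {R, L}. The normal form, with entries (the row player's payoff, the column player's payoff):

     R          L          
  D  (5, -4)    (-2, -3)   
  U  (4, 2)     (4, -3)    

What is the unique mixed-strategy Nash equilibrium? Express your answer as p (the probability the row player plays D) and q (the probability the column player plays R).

Set the column player's expected payoff from R equal to that from L:
  the column player's payoff to R: p·(-4) + (1−p)·2 = -6p + 2
  the column player's payoff to L: p·(-3) + (1−p)·(-3) = -3
  -6p + 2 = -3  ⇒  -6p = -5  ⇒  p = 5/6.
For the row player to be willing to mix, the row player must be indifferent between D and U, which pins down the column player's mix.
  the row player's expected payoff from D: q·5 + (1−q)·(-2) = 7q - 2
  the row player's expected payoff from U: q·4 + (1−q)·4 = 4
  7q - 2 = 4  ⇒  7q = 6  ⇒  q = 6/7.

p = 5/6, q = 6/7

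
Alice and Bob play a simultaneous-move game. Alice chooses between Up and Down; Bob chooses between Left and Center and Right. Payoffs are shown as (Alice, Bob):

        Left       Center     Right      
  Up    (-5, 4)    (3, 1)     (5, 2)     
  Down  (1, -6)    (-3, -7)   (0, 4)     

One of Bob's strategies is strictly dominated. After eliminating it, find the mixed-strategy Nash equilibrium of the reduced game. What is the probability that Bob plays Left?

Bob's strategy Center is strictly dominated by Left: 4 > 1 and -6 > -7. Eliminate Center.
Set Alice's expected payoff from Up equal to that from Down:
  Alice's payoff to Up: q·(-5) + (1−q)·5 = -10q + 5
  Alice's payoff to Down: q·1 + (1−q)·0 = q
  -10q + 5 = q  ⇒  -11q = -5  ⇒  q = 5/11.

q = 5/11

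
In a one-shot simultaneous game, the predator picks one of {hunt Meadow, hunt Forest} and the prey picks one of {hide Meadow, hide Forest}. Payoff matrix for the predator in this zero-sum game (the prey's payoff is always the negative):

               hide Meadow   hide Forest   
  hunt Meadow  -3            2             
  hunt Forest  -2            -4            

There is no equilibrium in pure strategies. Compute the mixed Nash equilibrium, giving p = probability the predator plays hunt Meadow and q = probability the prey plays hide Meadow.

p = 2/7, q = 6/7

Set the prey's expected payoff from hide Meadow equal to that from hide Forest:
  the prey's expected payoff from hide Meadow: p·3 + (1−p)·2 = p + 2
  the prey's expected payoff from hide Forest: p·(-2) + (1−p)·4 = -6p + 4
  p + 2 = -6p + 4  ⇒  7p = 2  ⇒  p = 2/7.
In a mixed equilibrium the predator is indifferent between hunt Meadow and hunt Forest; this condition fixes q.
  the predator's payoff to hunt Meadow: q·(-3) + (1−q)·2 = -5q + 2
  the predator's payoff to hunt Forest: q·(-2) + (1−q)·(-4) = 2q - 4
  -5q + 2 = 2q - 4  ⇒  -7q = -6  ⇒  q = 6/7.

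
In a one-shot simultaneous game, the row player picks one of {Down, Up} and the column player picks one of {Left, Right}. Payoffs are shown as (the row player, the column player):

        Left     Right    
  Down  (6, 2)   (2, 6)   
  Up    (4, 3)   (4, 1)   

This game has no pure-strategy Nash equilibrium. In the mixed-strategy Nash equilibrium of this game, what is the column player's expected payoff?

The column player's indifference between Left and Right determines the row player's mixing probability p:
  the column player's expected payoff from Left: p·2 + (1−p)·3 = -p + 3
  the column player's expected payoff from Right: p·6 + (1−p)·1 = 5p + 1
  -p + 3 = 5p + 1  ⇒  -6p = -2  ⇒  p = 1/3.
At equilibrium the column player is indifferent across columns, so the column player's payoff equals the payoff from Left: (1/3)·2 + (2/3)·3 = 8/3.

8/3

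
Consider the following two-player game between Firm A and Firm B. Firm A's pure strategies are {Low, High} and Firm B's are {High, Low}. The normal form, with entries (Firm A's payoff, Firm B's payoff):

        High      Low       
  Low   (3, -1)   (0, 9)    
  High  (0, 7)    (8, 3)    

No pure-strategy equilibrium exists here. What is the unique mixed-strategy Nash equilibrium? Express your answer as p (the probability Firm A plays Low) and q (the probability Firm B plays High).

For Firm B to be willing to mix, Firm B must be indifferent between High and Low, which pins down Firm A's mix.
  Firm B's expected payoff from High: p·(-1) + (1−p)·7 = -8p + 7
  Firm B's expected payoff from Low: p·9 + (1−p)·3 = 6p + 3
  -8p + 7 = 6p + 3  ⇒  -14p = -4  ⇒  p = 2/7.
Firm B's mix must leave Firm A indifferent between Low and High.
  Firm A's expected payoff from Low: q·3 + (1−q)·0 = 3q
  Firm A's expected payoff from High: q·0 + (1−q)·8 = -8q + 8
  3q = -8q + 8  ⇒  11q = 8  ⇒  q = 8/11.

p = 2/7, q = 8/11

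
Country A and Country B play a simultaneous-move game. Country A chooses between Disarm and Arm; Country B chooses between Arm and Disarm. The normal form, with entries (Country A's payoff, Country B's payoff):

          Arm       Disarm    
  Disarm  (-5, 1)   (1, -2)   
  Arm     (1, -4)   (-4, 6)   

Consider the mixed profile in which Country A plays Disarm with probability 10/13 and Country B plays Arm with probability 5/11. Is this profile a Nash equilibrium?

Yes

Check Country B's indifference given Country A's mix p = 10/13:
  payoff from Arm = -2/13; payoff from Disarm = -2/13 — equal.
Check Country A's indifference given Country B's mix q = 5/11:
  payoff from Disarm = -19/11; payoff from Arm = -19/11 — equal.
Both players are indifferent, so neither can profitably deviate.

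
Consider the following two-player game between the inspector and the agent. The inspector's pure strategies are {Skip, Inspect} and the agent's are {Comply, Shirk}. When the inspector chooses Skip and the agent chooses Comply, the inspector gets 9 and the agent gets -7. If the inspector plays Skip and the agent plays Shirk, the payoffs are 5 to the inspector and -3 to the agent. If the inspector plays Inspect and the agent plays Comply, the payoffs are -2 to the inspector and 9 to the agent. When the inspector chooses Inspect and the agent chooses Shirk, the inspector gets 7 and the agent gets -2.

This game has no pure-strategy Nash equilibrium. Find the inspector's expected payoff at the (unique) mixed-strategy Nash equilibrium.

For the inspector to be willing to mix, the inspector must be indifferent between Skip and Inspect, which pins down the agent's mix.
  the inspector's expected payoff from Skip: q·9 + (1−q)·5 = 4q + 5
  the inspector's expected payoff from Inspect: q·(-2) + (1−q)·7 = -9q + 7
  4q + 5 = -9q + 7  ⇒  13q = 2  ⇒  q = 2/13.
At equilibrium the inspector is indifferent across rows, so the inspector's payoff equals the payoff from Skip: (2/13)·9 + (11/13)·5 = 73/13.

73/13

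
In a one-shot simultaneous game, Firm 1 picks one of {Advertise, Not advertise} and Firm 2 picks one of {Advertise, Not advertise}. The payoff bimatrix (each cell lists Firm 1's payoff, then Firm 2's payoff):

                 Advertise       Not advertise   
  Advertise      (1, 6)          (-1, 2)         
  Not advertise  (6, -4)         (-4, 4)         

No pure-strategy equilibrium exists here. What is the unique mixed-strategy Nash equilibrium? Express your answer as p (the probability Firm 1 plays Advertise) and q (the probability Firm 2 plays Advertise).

Firm 1's mix must leave Firm 2 indifferent between Advertise and Not advertise.
  Firm 2's payoff from Advertise: p·6 + (1−p)·(-4) = 10p - 4
  Firm 2's payoff from Not advertise: p·2 + (1−p)·4 = -2p + 4
  10p - 4 = -2p + 4  ⇒  12p = 8  ⇒  p = 2/3.
Firm 2's mix must leave Firm 1 indifferent between Advertise and Not advertise.
  Firm 1's payoff from Advertise: q·1 + (1−q)·(-1) = 2q - 1
  Firm 1's payoff from Not advertise: q·6 + (1−q)·(-4) = 10q - 4
  2q - 1 = 10q - 4  ⇒  -8q = -3  ⇒  q = 3/8.

p = 2/3, q = 3/8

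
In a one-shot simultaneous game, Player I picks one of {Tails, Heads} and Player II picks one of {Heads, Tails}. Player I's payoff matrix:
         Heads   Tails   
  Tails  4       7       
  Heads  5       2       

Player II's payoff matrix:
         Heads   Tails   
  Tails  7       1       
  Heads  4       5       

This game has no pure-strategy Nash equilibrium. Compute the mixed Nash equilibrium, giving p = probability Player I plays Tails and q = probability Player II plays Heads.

p = 1/7, q = 5/6

In a mixed equilibrium Player II is indifferent between Heads and Tails; this condition fixes p.
  Player II's expected payoff from Heads: p·7 + (1−p)·4 = 3p + 4
  Player II's expected payoff from Tails: p·1 + (1−p)·5 = -4p + 5
  3p + 4 = -4p + 5  ⇒  7p = 1  ⇒  p = 1/7.
Player II's mix must leave Player I indifferent between Tails and Heads.
  Player I's payoff from Tails: q·4 + (1−q)·7 = -3q + 7
  Player I's payoff from Heads: q·5 + (1−q)·2 = 3q + 2
  -3q + 7 = 3q + 2  ⇒  -6q = -5  ⇒  q = 5/6.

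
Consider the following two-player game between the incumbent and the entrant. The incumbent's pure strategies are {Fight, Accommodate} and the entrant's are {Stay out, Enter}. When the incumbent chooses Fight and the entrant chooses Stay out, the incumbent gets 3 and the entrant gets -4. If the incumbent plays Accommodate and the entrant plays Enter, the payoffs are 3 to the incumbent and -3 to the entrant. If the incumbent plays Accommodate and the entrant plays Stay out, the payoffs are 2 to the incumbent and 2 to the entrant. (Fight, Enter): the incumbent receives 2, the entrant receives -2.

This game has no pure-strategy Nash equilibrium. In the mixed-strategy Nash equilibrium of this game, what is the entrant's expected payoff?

-16/7

The incumbent's mix must leave the entrant indifferent between Stay out and Enter.
  the entrant's expected payoff from Stay out: p·(-4) + (1−p)·2 = -6p + 2
  the entrant's expected payoff from Enter: p·(-2) + (1−p)·(-3) = p - 3
  -6p + 2 = p - 3  ⇒  -7p = -5  ⇒  p = 5/7.
At equilibrium the entrant is indifferent across columns, so the entrant's payoff equals the payoff from Stay out: (5/7)·(-4) + (2/7)·2 = -16/7.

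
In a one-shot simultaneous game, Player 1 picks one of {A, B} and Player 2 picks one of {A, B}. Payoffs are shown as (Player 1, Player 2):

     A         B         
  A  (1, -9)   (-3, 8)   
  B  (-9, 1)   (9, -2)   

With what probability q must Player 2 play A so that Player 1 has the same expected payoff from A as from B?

Player 2's mix must leave Player 1 indifferent between A and B.
  Player 1's payoff to A: q·1 + (1−q)·(-3) = 4q - 3
  Player 1's payoff to B: q·(-9) + (1−q)·9 = -18q + 9
  4q - 3 = -18q + 9  ⇒  22q = 12  ⇒  q = 6/11.

q = 6/11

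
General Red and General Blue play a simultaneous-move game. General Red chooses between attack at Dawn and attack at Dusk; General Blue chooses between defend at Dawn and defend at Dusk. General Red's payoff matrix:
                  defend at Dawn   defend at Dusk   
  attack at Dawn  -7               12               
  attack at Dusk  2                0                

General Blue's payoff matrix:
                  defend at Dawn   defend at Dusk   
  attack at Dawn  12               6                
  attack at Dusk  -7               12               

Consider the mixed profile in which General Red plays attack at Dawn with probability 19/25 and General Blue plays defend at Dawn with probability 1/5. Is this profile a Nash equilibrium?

No

Given General Blue's mix q = 1/5, General Red's payoff from attack at Dawn is 41/5 but from attack at Dusk is 2/5. General Red strictly prefers attack at Dawn, so General Red would not mix.
So the proposed profile is not a Nash equilibrium.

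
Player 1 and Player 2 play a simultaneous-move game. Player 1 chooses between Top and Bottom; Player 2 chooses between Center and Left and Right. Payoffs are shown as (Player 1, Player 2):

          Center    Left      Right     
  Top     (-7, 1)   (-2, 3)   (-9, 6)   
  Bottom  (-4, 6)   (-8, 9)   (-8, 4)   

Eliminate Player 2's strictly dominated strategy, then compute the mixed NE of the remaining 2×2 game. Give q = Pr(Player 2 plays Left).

q = 1/7

Player 2's strategy Center is strictly dominated by Left: 3 > 1 and 9 > 6. Eliminate Center.
In a mixed equilibrium Player 1 is indifferent between Top and Bottom; this condition fixes q.
  Player 1's payoff to Top: q·(-2) + (1−q)·(-9) = 7q - 9
  Player 1's payoff to Bottom: q·(-8) + (1−q)·(-8) = -8
  7q - 9 = -8  ⇒  7q = 1  ⇒  q = 1/7.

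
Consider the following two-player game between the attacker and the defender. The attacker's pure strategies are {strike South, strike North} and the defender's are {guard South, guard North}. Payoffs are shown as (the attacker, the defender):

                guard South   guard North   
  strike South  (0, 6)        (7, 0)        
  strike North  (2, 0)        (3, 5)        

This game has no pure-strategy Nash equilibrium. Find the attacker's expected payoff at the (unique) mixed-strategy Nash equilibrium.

For the attacker to be willing to mix, the attacker must be indifferent between strike South and strike North, which pins down the defender's mix.
  the attacker's payoff from strike South: q·0 + (1−q)·7 = -7q + 7
  the attacker's payoff from strike North: q·2 + (1−q)·3 = -q + 3
  -7q + 7 = -q + 3  ⇒  -6q = -4  ⇒  q = 2/3.
At equilibrium the attacker is indifferent across rows, so the attacker's payoff equals the payoff from strike South: (2/3)·0 + (1/3)·7 = 7/3.

7/3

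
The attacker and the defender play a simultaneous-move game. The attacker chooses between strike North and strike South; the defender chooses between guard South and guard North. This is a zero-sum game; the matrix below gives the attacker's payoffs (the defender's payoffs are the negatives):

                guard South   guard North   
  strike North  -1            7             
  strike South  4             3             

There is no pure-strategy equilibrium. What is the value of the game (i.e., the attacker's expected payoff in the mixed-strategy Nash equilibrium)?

The attacker's indifference between strike North and strike South determines the defender's mixing probability q:
  the attacker's payoff to strike North: q·(-1) + (1−q)·7 = -8q + 7
  the attacker's payoff to strike South: q·4 + (1−q)·3 = q + 3
  -8q + 7 = q + 3  ⇒  -9q = -4  ⇒  q = 4/9.
The value is the attacker's expected payoff against this mix (using strike North): (4/9)·(-1) + (5/9)·7 = 31/9.

v = 31/9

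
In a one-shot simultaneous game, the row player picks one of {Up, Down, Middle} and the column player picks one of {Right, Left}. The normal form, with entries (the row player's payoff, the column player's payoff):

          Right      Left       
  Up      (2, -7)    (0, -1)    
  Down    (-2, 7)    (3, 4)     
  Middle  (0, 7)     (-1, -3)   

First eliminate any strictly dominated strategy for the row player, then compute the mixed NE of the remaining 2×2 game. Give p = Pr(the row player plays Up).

The row player's strategy Middle is strictly dominated by Up: 2 > 0 and 0 > -1. Eliminate Middle.
For the column player to be willing to mix, the column player must be indifferent between Right and Left, which pins down the row player's mix.
  the column player's payoff to Right: p·(-7) + (1−p)·7 = -14p + 7
  the column player's payoff to Left: p·(-1) + (1−p)·4 = -5p + 4
  -14p + 7 = -5p + 4  ⇒  -9p = -3  ⇒  p = 1/3.

p = 1/3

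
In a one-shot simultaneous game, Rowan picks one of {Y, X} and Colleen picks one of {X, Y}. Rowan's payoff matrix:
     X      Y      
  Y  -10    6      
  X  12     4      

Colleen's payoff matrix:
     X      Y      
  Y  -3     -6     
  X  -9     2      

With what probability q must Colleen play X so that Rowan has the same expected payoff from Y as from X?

For Rowan to be willing to mix, Rowan must be indifferent between Y and X, which pins down Colleen's mix.
  Rowan's payoff to Y: q·(-10) + (1−q)·6 = -16q + 6
  Rowan's payoff to X: q·12 + (1−q)·4 = 8q + 4
  -16q + 6 = 8q + 4  ⇒  -24q = -2  ⇒  q = 1/12.

q = 1/12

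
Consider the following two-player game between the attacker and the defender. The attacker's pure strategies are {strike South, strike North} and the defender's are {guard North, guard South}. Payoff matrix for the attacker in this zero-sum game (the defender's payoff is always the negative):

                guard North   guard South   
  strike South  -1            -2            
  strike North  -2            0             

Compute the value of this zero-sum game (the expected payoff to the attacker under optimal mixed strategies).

In a mixed equilibrium the attacker is indifferent between strike South and strike North; this condition fixes q.
  the attacker's payoff from strike South: q·(-1) + (1−q)·(-2) = q - 2
  the attacker's payoff from strike North: q·(-2) + (1−q)·0 = -2q
  q - 2 = -2q  ⇒  3q = 2  ⇒  q = 2/3.
The value is the attacker's expected payoff against this mix (using strike South): (2/3)·(-1) + (1/3)·(-2) = -4/3.

v = -4/3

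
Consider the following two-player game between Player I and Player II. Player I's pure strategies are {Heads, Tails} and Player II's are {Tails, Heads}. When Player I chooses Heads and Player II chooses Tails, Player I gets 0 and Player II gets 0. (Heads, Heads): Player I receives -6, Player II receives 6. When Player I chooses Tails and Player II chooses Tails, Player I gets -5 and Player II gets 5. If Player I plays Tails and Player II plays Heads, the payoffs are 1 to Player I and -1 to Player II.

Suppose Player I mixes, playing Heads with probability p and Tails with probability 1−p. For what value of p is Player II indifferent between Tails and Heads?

p = 1/2

Player I's mix must leave Player II indifferent between Tails and Heads.
  Player II's expected payoff from Tails: p·0 + (1−p)·5 = -5p + 5
  Player II's expected payoff from Heads: p·6 + (1−p)·(-1) = 7p - 1
  -5p + 5 = 7p - 1  ⇒  -12p = -6  ⇒  p = 1/2.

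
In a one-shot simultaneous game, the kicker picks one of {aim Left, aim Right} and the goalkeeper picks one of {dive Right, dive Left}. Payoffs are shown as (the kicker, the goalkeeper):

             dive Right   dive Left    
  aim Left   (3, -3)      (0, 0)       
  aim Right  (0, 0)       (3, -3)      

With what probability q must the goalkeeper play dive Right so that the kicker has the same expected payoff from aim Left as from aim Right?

The goalkeeper's mix must leave the kicker indifferent between aim Left and aim Right.
  the kicker's expected payoff from aim Left: q·3 + (1−q)·0 = 3q
  the kicker's expected payoff from aim Right: q·0 + (1−q)·3 = -3q + 3
  3q = -3q + 3  ⇒  6q = 3  ⇒  q = 1/2.

q = 1/2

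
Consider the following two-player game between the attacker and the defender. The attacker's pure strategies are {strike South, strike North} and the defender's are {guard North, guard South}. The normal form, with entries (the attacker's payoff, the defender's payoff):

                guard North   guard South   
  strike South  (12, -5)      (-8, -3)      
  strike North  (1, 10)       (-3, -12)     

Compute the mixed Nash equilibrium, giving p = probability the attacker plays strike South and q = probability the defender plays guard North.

For the defender to be willing to mix, the defender must be indifferent between guard North and guard South, which pins down the attacker's mix.
  the defender's expected payoff from guard North: p·(-5) + (1−p)·10 = -15p + 10
  the defender's expected payoff from guard South: p·(-3) + (1−p)·(-12) = 9p - 12
  -15p + 10 = 9p - 12  ⇒  -24p = -22  ⇒  p = 11/12.
The attacker's indifference between strike South and strike North determines the defender's mixing probability q:
  the attacker's payoff to strike South: q·12 + (1−q)·(-8) = 20q - 8
  the attacker's payoff to strike North: q·1 + (1−q)·(-3) = 4q - 3
  20q - 8 = 4q - 3  ⇒  16q = 5  ⇒  q = 5/16.

p = 11/12, q = 5/16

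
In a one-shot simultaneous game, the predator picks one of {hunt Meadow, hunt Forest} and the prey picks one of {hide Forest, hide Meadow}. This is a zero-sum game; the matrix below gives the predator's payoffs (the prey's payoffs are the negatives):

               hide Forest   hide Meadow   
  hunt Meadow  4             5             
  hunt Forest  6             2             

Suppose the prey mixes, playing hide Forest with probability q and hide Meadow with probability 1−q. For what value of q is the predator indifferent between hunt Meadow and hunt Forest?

For the predator to be willing to mix, the predator must be indifferent between hunt Meadow and hunt Forest, which pins down the prey's mix.
  the predator's expected payoff from hunt Meadow: q·4 + (1−q)·5 = -q + 5
  the predator's expected payoff from hunt Forest: q·6 + (1−q)·2 = 4q + 2
  -q + 5 = 4q + 2  ⇒  -5q = -3  ⇒  q = 3/5.

q = 3/5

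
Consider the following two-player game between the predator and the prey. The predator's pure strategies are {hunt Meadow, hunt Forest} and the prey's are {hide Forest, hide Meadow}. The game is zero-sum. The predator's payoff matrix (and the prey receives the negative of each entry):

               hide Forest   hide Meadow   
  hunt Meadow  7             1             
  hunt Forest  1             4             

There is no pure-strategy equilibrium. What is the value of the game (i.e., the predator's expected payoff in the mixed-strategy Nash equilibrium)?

v = 3

The prey's mix must leave the predator indifferent between hunt Meadow and hunt Forest.
  the predator's payoff to hunt Meadow: q·7 + (1−q)·1 = 6q + 1
  the predator's payoff to hunt Forest: q·1 + (1−q)·4 = -3q + 4
  6q + 1 = -3q + 4  ⇒  9q = 3  ⇒  q = 1/3.
The value is the predator's expected payoff against this mix (using hunt Meadow): (1/3)·7 + (2/3)·1 = 3.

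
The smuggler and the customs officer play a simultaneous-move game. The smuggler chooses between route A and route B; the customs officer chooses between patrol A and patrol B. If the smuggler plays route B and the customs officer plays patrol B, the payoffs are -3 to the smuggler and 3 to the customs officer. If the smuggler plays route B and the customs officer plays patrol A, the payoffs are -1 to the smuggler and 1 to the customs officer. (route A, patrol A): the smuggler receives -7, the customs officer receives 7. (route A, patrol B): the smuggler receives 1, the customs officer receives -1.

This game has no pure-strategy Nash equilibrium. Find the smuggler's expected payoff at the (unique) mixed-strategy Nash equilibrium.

-11/5

Set the smuggler's expected payoff from route A equal to that from route B:
  the smuggler's payoff from route A: q·(-7) + (1−q)·1 = -8q + 1
  the smuggler's payoff from route B: q·(-1) + (1−q)·(-3) = 2q - 3
  -8q + 1 = 2q - 3  ⇒  -10q = -4  ⇒  q = 2/5.
At equilibrium the smuggler is indifferent across rows, so the smuggler's payoff equals the payoff from route A: (2/5)·(-7) + (3/5)·1 = -11/5.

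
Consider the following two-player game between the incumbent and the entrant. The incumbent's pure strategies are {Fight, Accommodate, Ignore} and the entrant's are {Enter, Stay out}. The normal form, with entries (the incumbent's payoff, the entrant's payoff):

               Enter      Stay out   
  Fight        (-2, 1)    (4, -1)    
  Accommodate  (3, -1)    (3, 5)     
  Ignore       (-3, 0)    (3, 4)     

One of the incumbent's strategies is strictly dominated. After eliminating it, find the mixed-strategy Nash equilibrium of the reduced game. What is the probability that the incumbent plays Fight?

The incumbent's strategy Ignore is strictly dominated by Fight: -2 > -3 and 4 > 3. Eliminate Ignore.
The incumbent's mix must leave the entrant indifferent between Enter and Stay out.
  the entrant's payoff from Enter: p·1 + (1−p)·(-1) = 2p - 1
  the entrant's payoff from Stay out: p·(-1) + (1−p)·5 = -6p + 5
  2p - 1 = -6p + 5  ⇒  8p = 6  ⇒  p = 3/4.

p = 3/4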